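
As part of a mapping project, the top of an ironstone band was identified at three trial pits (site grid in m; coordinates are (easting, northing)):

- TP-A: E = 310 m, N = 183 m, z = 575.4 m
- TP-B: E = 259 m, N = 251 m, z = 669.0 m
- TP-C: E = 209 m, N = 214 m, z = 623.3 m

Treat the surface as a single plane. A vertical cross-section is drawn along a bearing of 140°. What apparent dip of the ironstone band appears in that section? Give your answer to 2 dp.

Let the plane be z = a·E + b·N + c.
TP-B−TP-A: −51a + 68b = 93.6;  TP-C−TP-A: −101a + 31b = 47.9.
Solving gives a = −0.06726, b = 1.32603.
Unit vector along 140° is (sin 140°, cos 140°) = (0.6428, -0.7660).
Slope in that direction = a·(0.6428) + b·(-0.7660) = −1.05903.
Apparent dip = arctan|1.05903| = 46.64° (true dip is 53.0°, so apparent ≤ true as expected).

46.64°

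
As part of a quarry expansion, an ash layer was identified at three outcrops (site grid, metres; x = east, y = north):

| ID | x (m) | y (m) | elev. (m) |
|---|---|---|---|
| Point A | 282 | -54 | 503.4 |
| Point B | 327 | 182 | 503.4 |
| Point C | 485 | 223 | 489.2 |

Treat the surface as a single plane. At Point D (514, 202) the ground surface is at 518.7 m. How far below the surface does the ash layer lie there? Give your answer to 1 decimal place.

Let the plane be z = a·x + b·y + c.
Point B−Point A: 45a + 236b = 0;  Point C−Point A: 203a + 277b = −14.2.
Solving gives a = −0.09455, b = 0.01803.
Then c = 503.4 − a·282 − b·-54 = 531.04.
At (514, 202): z_contact = −48.60 + 3.64 + 531.04 = 486.08 m.
Depth below ground = 518.7 − 486.08 = 32.6 m.

32.6 m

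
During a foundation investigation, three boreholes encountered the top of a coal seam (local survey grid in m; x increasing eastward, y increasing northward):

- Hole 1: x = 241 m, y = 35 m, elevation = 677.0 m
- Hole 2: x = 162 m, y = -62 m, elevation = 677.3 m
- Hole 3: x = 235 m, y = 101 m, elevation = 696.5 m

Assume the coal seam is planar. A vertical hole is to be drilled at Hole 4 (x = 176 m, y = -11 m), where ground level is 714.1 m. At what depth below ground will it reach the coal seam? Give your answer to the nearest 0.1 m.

27.9 m

Let the plane be z = a·x + b·y + c.
Hole 2−Hole 1: −79a − 97b = 0.3;  Hole 3−Hole 1: −6a + 66b = 19.5.
Solving gives a = −0.32976, b = 0.26548.
Then c = 677 − a·241 − b·35 = 747.18.
At (176, -11): z_contact = −58.04 − 2.92 + 747.18 = 686.22 m.
Depth below ground = 714.1 − 686.22 = 27.9 m.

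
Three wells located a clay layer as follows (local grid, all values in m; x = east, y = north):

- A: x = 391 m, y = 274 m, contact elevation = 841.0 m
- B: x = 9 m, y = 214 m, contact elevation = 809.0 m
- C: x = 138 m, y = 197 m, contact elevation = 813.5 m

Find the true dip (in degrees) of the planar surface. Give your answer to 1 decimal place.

10.1°

Let the plane be z = a·x + b·y + c.
B−A: −382a − 60b = −32;  C−A: −253a − 77b = −27.5.
Solving gives a = 0.05719, b = 0.16924.
Gradient magnitude |∇z| = √(a² + b²) = √(0.00327 + 0.02864) = 0.17864.
True dip = arctan(0.17864) = 10.1°, dipping toward SSW (azimuth ≈ 199°).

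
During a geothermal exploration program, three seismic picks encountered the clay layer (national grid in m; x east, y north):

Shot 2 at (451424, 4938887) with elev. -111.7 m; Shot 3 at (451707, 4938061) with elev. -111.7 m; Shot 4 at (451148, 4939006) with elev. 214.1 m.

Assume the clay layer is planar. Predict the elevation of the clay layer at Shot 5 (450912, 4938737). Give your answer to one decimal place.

Two edge vectors: Shot 2→Shot 3 = (283, -826, 0), Shot 2→Shot 4 = (-276, 119, 325.8).
Normal n = (Shot 2→Shot 3) × (Shot 2→Shot 4) = (-269110.8, -92201.4, -194299).
So ∂z/∂x = −n_x/n_z = −1.385034406 and ∂z/∂y = −n_y/n_z = −0.474533580.
Intercept c from Shot 2: -111.7 + 625237.77 + 2343667.73 = 2968793.80.
At (450912, 4938737): z = −624528.6 − 2343596.5 + 2968793.80 = 668.6 m.

668.6 m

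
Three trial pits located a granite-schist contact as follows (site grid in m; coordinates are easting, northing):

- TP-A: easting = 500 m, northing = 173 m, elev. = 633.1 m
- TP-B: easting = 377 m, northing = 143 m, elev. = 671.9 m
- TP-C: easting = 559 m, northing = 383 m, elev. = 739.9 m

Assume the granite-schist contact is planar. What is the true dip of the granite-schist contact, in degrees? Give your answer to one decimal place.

Let the plane be z = a·easting + b·northing + c.
TP-B−TP-A: −123a − 30b = 38.8;  TP-C−TP-A: 59a + 210b = 106.8.
Solving gives a = −0.47182, b = 0.64113.
Gradient magnitude |∇z| = √(a² + b²) = √(0.22261 + 0.41105) = 0.79603.
True dip = arctan(0.79603) = 38.5°, dipping toward SE (azimuth ≈ 144°).

38.5°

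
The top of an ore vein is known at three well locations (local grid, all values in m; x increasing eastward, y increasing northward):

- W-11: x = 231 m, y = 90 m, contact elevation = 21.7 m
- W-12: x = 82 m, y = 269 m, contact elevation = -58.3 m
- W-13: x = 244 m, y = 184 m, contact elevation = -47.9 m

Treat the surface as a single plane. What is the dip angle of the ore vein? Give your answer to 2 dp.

37.28°

Let the plane be z = a·x + b·y + c.
W-12−W-11: −149a + 179b = −80;  W-13−W-11: 13a + 94b = −69.6.
Solving gives a = −0.30236, b = −0.69861.
Gradient magnitude |∇z| = √(a² + b²) = √(0.09142 + 0.48806) = 0.76123.
True dip = arctan(0.76123) = 37.28°, dipping toward NNE (azimuth ≈ 023°).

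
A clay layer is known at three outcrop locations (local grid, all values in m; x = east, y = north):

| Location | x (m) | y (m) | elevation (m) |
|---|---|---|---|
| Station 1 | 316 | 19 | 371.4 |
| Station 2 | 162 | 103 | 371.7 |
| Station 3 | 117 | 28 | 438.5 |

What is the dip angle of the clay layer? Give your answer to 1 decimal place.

37.4°

Two edge vectors: Station 1→Station 2 = (-154, 84, 0.3), Station 1→Station 3 = (-199, 9, 67.1).
Normal n = (Station 1→Station 2) × (Station 1→Station 3) = (5633.7, 10273.7, 15330).
So ∂z/∂x = −n_x/n_z = −0.36750 and ∂z/∂y = −n_y/n_z = −0.67017.
Gradient magnitude |∇z| = √(a² + b²) = √(0.13505 + 0.44913) = 0.76432.
True dip = arctan(0.76432) = 37.4°, dipping toward NNE (azimuth ≈ 029°).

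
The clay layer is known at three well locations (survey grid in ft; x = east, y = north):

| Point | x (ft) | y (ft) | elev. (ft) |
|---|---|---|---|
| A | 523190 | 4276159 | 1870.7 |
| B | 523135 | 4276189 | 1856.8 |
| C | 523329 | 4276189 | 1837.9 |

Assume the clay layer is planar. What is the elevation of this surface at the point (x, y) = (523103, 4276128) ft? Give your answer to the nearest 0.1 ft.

1899.1 ft

Two edge vectors: A→B = (-55, 30, -13.9), A→C = (139, 30, -32.8).
Normal n = (A→B) × (A→C) = (-567, -3736.1, -5820).
So ∂z/∂x = −n_x/n_z = −0.097422680 and ∂z/∂y = −n_y/n_z = −0.641941581.
Intercept c from A: 1870.7 + 50970.57 + 2745044.27 = 2797885.54.
At (523103, 4276128): z = −50962.1 − 2745024.4 + 2797885.54 = 1899.1 ft.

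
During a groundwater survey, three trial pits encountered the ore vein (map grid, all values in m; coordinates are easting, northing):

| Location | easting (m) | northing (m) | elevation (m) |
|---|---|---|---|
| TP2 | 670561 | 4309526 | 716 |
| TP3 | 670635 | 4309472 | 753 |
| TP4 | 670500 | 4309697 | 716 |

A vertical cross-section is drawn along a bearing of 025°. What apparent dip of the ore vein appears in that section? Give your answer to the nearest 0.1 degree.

26.8°

Let the plane be z = a·easting + b·northing + c.
TP3−TP2: 74a − 54b = 37;  TP4−TP2: −61a + 171b = 0.
Solving gives a = 0.67596, b = 0.24113.
Unit vector along 025° is (sin 25°, cos 25°) = (0.4226, 0.9063).
Slope in that direction = a·(0.4226) + b·(0.9063) = 0.50421.
Apparent dip = arctan|0.50421| = 26.8° (true dip is 35.7°, so apparent ≤ true as expected).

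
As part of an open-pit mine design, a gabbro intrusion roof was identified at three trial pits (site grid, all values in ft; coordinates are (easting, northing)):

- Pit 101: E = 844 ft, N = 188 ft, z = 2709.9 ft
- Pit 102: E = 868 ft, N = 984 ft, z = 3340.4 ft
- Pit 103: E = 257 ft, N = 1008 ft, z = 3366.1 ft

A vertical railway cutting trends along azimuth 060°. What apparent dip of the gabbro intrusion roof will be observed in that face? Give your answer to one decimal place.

21.1°

Two edge vectors: Pit 101→Pit 102 = (24, 796, 630.5), Pit 101→Pit 103 = (-587, 820, 656.2).
Normal n = (Pit 101→Pit 102) × (Pit 101→Pit 103) = (5325.2, -385852.3, 486932).
So ∂z/∂E = −n_x/n_z = −0.01094 and ∂z/∂N = −n_y/n_z = 0.79242.
Unit vector along 060° is (sin 60°, cos 60°) = (0.8660, 0.5000).
Slope in that direction = a·(0.8660) + b·(0.5000) = 0.38674.
Apparent dip = arctan|0.38674| = 21.1° (true dip is 38.4°, so apparent ≤ true as expected).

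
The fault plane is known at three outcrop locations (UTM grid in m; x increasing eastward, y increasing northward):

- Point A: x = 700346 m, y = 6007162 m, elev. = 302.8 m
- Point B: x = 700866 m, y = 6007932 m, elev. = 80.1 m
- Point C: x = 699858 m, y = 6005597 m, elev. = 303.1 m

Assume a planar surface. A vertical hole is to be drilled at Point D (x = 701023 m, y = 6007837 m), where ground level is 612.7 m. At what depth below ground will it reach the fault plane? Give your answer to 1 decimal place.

Two edge vectors: Point A→Point B = (520, 770, -222.7), Point A→Point C = (-488, -1565, 0.3).
Normal n = (Point A→Point B) × (Point A→Point C) = (-348294.5, 108521.6, -438040).
So ∂z/∂x = −n_x/n_z = −0.795120309 and ∂z/∂y = −n_y/n_z = 0.247743585.
Intercept c from Point A: 302.8 + 556859.33 − 1488235.85 = −931073.72.
At (701023, 6007837): z_contact = −557397.62 + 1488403.08 − 931073.72 = -68.27 m.
Depth below ground = 612.7 − (-68.27) = 681.0 m.

681.0 m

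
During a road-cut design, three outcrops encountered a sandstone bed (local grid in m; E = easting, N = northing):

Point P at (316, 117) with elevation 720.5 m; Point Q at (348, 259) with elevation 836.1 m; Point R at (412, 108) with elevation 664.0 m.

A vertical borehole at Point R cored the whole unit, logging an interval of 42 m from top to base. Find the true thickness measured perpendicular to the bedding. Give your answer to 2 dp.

Let the plane be z = a·E + b·N + c.
Point Q−Point P: 32a + 142b = 115.6;  Point R−Point P: 96a − 9b = −56.5.
Solving gives a = −0.50162, b = 0.92713.
|∇z| = √(a²+b²) = 1.05413, so dip δ = arctan(1.05413) = 46.51°.
True thickness = vertical thickness × cos δ = 42 × cos 46.51° = 28.91 m.

28.91 m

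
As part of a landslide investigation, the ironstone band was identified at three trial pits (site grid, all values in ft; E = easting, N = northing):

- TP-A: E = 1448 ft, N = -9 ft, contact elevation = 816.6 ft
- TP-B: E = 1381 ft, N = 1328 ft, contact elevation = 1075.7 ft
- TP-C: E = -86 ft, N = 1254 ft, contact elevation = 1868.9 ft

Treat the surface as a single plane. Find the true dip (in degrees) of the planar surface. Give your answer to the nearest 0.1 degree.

Let the plane be z = a·E + b·N + c.
TP-B−TP-A: −67a + 1337b = 259.1;  TP-C−TP-A: −1534a + 1263b = 1052.3.
Solving gives a = −0.54908, b = 0.16628.
Gradient magnitude |∇z| = √(a² + b²) = √(0.30149 + 0.02765) = 0.57371.
True dip = arctan(0.57371) = 29.8°, dipping toward ESE (azimuth ≈ 107°).

29.8°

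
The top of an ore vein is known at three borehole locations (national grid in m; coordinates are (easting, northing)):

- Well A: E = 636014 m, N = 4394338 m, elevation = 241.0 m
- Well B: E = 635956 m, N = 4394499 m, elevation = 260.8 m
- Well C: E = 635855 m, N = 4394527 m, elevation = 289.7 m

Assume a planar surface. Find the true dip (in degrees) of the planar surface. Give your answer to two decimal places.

Two edge vectors: Well A→Well B = (-58, 161, 19.8), Well A→Well C = (-159, 189, 48.7).
Normal n = (Well A→Well B) × (Well A→Well C) = (4098.5, -323.6, 14637).
So ∂z/∂E = −n_x/n_z = −0.28001 and ∂z/∂N = −n_y/n_z = 0.02211.
Gradient magnitude |∇z| = √(a² + b²) = √(0.07841 + 0.00049) = 0.28088.
True dip = arctan(0.28088) = 15.69°, dipping toward E (azimuth ≈ 095°).

15.69°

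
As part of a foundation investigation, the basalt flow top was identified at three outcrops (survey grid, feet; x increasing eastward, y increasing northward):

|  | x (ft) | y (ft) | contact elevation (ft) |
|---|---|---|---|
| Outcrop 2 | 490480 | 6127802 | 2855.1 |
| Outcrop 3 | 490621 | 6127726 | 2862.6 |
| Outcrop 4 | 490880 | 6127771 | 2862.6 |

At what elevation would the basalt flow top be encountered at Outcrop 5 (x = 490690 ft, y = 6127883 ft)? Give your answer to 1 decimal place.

Let the plane be z = a·x + b·y + c.
Outcrop 3−Outcrop 2: 141a − 76b = 7.5;  Outcrop 4−Outcrop 2: 400a − 31b = 7.5.
Solving gives a = 0.012966307, b = −0.074628299.
Then c = 2855.1 − a·490480 − b·6127802 = 453802.83.
At (490690, 6127883): z = 6362.4 − 457313.5 + 453802.83 = 2851.8 ft.

2851.8 ft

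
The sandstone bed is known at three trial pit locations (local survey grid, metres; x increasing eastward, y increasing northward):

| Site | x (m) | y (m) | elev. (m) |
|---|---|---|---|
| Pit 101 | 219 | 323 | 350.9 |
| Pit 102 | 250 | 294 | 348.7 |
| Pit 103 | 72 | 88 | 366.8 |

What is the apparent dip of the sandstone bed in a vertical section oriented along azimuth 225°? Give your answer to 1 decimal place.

4.0°

Two edge vectors: Pit 101→Pit 102 = (31, -29, -2.2), Pit 101→Pit 103 = (-147, -235, 15.9).
Normal n = (Pit 101→Pit 102) × (Pit 101→Pit 103) = (-978.1, -169.5, -11548).
So ∂z/∂x = −n_x/n_z = −0.08470 and ∂z/∂y = −n_y/n_z = −0.01468.
Unit vector along 225° is (sin 225°, cos 225°) = (-0.7071, -0.7071).
Slope in that direction = a·(-0.7071) + b·(-0.7071) = 0.07027.
Apparent dip = arctan|0.07027| = 4.0° (true dip is 4.9°, so apparent ≤ true as expected).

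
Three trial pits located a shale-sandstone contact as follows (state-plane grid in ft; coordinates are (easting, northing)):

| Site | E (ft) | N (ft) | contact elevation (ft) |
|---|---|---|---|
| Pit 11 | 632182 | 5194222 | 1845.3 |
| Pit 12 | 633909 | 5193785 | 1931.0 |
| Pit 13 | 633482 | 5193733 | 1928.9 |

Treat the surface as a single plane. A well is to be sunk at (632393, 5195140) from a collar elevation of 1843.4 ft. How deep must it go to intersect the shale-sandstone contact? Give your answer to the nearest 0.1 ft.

Let the plane be z = a·E + b·N + c.
Pit 12−Pit 11: 1727a − 437b = 85.7;  Pit 13−Pit 11: 1300a − 489b = 83.6.
Solving gives a = 0.019442987, b = −0.119272222.
Then c = 1845.3 − a·632182 − b·5194222 = 609080.19.
At (632393, 5195140): z_contact = 12295.61 − 619635.89 + 609080.19 = 1739.91 ft.
Depth below ground = 1843.4 − 1739.91 = 103.5 ft.

103.5 ft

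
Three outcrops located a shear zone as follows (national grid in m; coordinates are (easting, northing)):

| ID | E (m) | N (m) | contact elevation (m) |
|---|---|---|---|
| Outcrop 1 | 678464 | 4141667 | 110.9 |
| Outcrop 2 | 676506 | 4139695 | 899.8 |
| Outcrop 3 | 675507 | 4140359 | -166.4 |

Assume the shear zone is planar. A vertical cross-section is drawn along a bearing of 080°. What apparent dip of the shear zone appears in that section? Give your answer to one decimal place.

17.9°

Let the plane be z = a·E + b·N + c.
Outcrop 2−Outcrop 1: −1958a − 1972b = 788.9;  Outcrop 3−Outcrop 1: −2957a − 1308b = −277.3.
Solving gives a = 0.48277, b = −0.87939.
Unit vector along 080° is (sin 80°, cos 80°) = (0.9848, 0.1736).
Slope in that direction = a·(0.9848) + b·(0.1736) = 0.32273.
Apparent dip = arctan|0.32273| = 17.9° (true dip is 45.1°, so apparent ≤ true as expected).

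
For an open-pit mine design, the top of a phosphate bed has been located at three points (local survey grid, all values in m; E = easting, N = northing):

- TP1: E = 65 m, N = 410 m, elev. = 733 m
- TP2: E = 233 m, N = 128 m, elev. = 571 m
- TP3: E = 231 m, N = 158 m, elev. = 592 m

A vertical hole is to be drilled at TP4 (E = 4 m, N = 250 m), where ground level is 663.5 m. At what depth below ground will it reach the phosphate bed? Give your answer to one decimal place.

59.5 m

Two edge vectors: TP1→TP2 = (168, -282, -162), TP1→TP3 = (166, -252, -141).
Normal n = (TP1→TP2) × (TP1→TP3) = (-1062, -3204, 4476).
So ∂z/∂E = −n_x/n_z = 0.23727 and ∂z/∂N = −n_y/n_z = 0.71582.
Intercept c from TP1: 733 − 15.42 − 293.49 = 424.09.
At (4, 250): z_contact = 0.95 + 178.95 + 424.09 = 604.00 m.
Depth below ground = 663.5 − 604.00 = 59.5 m.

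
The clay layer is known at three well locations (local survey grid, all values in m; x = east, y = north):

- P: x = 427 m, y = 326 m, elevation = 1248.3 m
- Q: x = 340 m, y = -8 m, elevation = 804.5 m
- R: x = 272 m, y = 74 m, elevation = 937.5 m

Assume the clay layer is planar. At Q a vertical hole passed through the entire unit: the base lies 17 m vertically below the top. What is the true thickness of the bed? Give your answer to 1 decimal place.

9.8 m

Two edge vectors: P→Q = (-87, -334, -443.8), P→R = (-155, -252, -310.8).
Normal n = (P→Q) × (P→R) = (-8030.4, 41749.4, -29846).
So ∂z/∂x = −n_x/n_z = −0.26906 and ∂z/∂y = −n_y/n_z = 1.39883.
|∇z| = √(a²+b²) = 1.42447, so dip δ = arctan(1.42447) = 54.93°.
True thickness = vertical thickness × cos δ = 17 × cos 54.93° = 9.8 m.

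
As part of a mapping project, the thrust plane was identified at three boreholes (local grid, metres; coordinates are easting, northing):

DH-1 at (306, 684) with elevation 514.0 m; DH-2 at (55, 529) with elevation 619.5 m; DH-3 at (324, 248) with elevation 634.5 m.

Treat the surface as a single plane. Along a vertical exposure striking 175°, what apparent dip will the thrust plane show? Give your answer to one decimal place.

Two edge vectors: DH-1→DH-2 = (-251, -155, 105.5), DH-1→DH-3 = (18, -436, 120.5).
Normal n = (DH-1→DH-2) × (DH-1→DH-3) = (27320.5, 32144.5, 112226).
So ∂z/∂easting = −n_x/n_z = −0.24344 and ∂z/∂northing = −n_y/n_z = −0.28643.
Unit vector along 175° is (sin 175°, cos 175°) = (0.0872, -0.9962).
Slope in that direction = a·(0.0872) + b·(-0.9962) = 0.26412.
Apparent dip = arctan|0.26412| = 14.8° (true dip is 20.6°, so apparent ≤ true as expected).

14.8°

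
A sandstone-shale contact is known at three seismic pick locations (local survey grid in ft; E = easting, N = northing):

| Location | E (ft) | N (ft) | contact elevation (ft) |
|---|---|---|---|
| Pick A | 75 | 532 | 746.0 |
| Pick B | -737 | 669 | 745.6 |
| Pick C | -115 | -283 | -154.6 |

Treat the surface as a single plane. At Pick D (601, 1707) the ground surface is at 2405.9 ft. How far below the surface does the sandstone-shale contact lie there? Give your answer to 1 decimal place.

Let the plane be z = a·E + b·N + c.
Pick B−Pick A: −812a + 137b = −0.4;  Pick C−Pick A: −190a − 815b = −900.6.
Solving gives a = 0.179858, b = 1.063101.
Then c = 746 − a·75 − b·532 = 166.94.
At (601, 1707): z_contact = 108.09 + 1814.71 + 166.94 = 2089.75 ft.
Depth below ground = 2405.9 − 2089.75 = 316.2 ft.

316.2 ft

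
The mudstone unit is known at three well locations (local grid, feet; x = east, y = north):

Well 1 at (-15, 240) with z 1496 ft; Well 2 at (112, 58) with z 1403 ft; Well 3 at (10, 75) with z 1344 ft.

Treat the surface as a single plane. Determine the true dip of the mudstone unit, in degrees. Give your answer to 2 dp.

Let the plane be z = a·x + b·y + c.
Well 2−Well 1: 127a − 182b = −93;  Well 3−Well 1: 25a − 165b = −152.
Solving gives a = 0.75093, b = 1.03499.
Gradient magnitude |∇z| = √(a² + b²) = √(0.56390 + 1.07120) = 1.27871.
True dip = arctan(1.27871) = 51.97°, dipping toward SW (azimuth ≈ 216°).

51.97°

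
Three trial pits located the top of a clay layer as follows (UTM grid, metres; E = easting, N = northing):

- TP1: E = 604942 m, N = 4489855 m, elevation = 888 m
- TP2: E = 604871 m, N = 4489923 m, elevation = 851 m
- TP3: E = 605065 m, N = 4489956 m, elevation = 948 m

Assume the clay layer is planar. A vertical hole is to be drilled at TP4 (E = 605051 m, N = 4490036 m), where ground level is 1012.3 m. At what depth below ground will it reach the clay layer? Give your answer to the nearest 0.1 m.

Two edge vectors: TP1→TP2 = (-71, 68, -37), TP1→TP3 = (123, 101, 60).
Normal n = (TP1→TP2) × (TP1→TP3) = (7817, -291, -15535).
So ∂z/∂E = −n_x/n_z = 0.503186353 and ∂z/∂N = −n_y/n_z = −0.018731896.
Intercept c from TP1: 888 − 304398.56 + 84103.50 = −219407.06.
At (605051, 4490036): z_contact = 304453.41 − 84106.89 − 219407.06 = 939.46 m.
Depth below ground = 1012.3 − 939.46 = 72.8 m.

72.8 m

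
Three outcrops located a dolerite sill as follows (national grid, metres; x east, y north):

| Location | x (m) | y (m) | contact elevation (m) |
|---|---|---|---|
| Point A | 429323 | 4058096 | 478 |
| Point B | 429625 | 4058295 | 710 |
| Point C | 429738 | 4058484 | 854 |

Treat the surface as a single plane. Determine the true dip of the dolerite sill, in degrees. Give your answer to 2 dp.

33.62°

Two edge vectors: Point A→Point B = (302, 199, 232), Point A→Point C = (415, 388, 376).
Normal n = (Point A→Point B) × (Point A→Point C) = (-15192, -17272, 34591).
So ∂z/∂x = −n_x/n_z = 0.43919 and ∂z/∂y = −n_y/n_z = 0.49932.
Gradient magnitude |∇z| = √(a² + b²) = √(0.19289 + 0.24932) = 0.66499.
True dip = arctan(0.66499) = 33.62°, dipping toward SW (azimuth ≈ 221°).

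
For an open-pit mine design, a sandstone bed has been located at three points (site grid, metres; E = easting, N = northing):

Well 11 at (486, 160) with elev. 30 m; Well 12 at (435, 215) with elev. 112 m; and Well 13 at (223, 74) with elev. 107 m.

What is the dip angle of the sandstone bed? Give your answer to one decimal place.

48.0°

Two edge vectors: Well 11→Well 12 = (-51, 55, 82), Well 11→Well 13 = (-263, -86, 77).
Normal n = (Well 11→Well 12) × (Well 11→Well 13) = (11287, -17639, 18851).
So ∂z/∂E = −n_x/n_z = −0.59875 and ∂z/∂N = −n_y/n_z = 0.93571.
Gradient magnitude |∇z| = √(a² + b²) = √(0.35850 + 0.87555) = 1.11088.
True dip = arctan(1.11088) = 48.0°, dipping toward SSE (azimuth ≈ 147°).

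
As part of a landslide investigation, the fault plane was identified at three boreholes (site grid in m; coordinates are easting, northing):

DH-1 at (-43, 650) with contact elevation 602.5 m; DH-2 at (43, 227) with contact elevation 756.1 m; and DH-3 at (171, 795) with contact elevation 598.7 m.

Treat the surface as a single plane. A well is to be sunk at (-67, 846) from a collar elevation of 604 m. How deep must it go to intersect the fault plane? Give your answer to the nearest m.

Two edge vectors: DH-1→DH-2 = (86, -423, 153.6), DH-1→DH-3 = (214, 145, -3.8).
Normal n = (DH-1→DH-2) × (DH-1→DH-3) = (-20664.6, 33197.2, 102992).
So ∂z/∂easting = −n_x/n_z = 0.20064 and ∂z/∂northing = −n_y/n_z = −0.32233.
Intercept c from DH-1: 602.5 + 8.63 + 209.51 = 820.64.
At (-67, 846): z_contact = −13.4 − 272.7 + 820.64 = 534.5 m.
Depth below ground = 604 − 534.5 = 69 m.

69 m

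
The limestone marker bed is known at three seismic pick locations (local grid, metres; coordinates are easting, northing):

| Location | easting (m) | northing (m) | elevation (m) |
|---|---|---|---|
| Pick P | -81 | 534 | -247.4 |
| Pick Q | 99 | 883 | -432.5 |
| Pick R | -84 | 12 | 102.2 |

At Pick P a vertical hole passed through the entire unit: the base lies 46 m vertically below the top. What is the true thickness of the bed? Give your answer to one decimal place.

Two edge vectors: Pick P→Pick Q = (180, 349, -185.1), Pick P→Pick R = (-3, -522, 349.6).
Normal n = (Pick P→Pick Q) × (Pick P→Pick R) = (25388.2, -62372.7, -92913).
So ∂z/∂easting = −n_x/n_z = 0.27325 and ∂z/∂northing = −n_y/n_z = −0.67130.
|∇z| = √(a²+b²) = 0.72478, so dip δ = arctan(0.72478) = 35.93°.
True thickness = vertical thickness × cos δ = 46 × cos 35.93° = 37.2 m.

37.2 m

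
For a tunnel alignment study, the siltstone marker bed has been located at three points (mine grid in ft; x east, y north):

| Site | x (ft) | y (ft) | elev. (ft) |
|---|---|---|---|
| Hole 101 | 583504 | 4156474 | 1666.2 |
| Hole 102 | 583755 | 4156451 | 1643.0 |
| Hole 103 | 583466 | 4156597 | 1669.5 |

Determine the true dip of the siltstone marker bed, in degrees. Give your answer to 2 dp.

5.29°

Two edge vectors: Hole 101→Hole 102 = (251, -23, -23.2), Hole 101→Hole 103 = (-38, 123, 3.3).
Normal n = (Hole 101→Hole 102) × (Hole 101→Hole 103) = (2777.7, 53.3, 29999).
So ∂z/∂x = −n_x/n_z = −0.09259 and ∂z/∂y = −n_y/n_z = −0.00178.
Gradient magnitude |∇z| = √(a² + b²) = √(0.00857 + 0.00000) = 0.09261.
True dip = arctan(0.09261) = 5.29°, dipping toward E (azimuth ≈ 089°).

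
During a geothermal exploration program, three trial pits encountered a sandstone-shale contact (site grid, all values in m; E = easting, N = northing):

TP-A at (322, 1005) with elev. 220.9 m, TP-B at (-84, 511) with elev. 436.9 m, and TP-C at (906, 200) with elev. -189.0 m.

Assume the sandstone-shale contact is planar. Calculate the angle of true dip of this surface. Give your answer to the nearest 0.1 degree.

Let the plane be z = a·E + b·N + c.
TP-B−TP-A: −406a − 494b = 216;  TP-C−TP-A: 584a − 805b = −409.9.
Solving gives a = −0.61166, b = 0.06545.
Gradient magnitude |∇z| = √(a² + b²) = √(0.37413 + 0.00428) = 0.61515.
True dip = arctan(0.61515) = 31.6°, dipping toward E (azimuth ≈ 096°).

31.6°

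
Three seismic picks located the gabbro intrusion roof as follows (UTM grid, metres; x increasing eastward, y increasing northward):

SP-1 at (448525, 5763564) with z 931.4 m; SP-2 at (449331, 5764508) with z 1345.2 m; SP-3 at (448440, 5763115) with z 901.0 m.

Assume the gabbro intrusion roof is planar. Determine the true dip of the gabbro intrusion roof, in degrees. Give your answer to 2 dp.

Two edge vectors: SP-1→SP-2 = (806, 944, 413.8), SP-1→SP-3 = (-85, -449, -30.4).
Normal n = (SP-1→SP-2) × (SP-1→SP-3) = (157098.6, -10670.6, -281654).
So ∂z/∂x = −n_x/n_z = 0.55777 and ∂z/∂y = −n_y/n_z = −0.03789.
Gradient magnitude |∇z| = √(a² + b²) = √(0.31111 + 0.00144) = 0.55906.
True dip = arctan(0.55906) = 29.21°, dipping toward W (azimuth ≈ 274°).

29.21°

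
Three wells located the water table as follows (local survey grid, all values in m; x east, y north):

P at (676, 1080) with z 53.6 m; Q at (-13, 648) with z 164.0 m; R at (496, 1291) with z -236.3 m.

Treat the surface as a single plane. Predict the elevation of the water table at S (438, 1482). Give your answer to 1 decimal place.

Let the plane be z = a·x + b·y + c.
Q−P: −689a − 432b = 110.4;  R−P: −180a + 211b = −289.9.
Solving gives a = 0.456856, b = −0.984199.
Then c = 53.6 − a·676 − b·1080 = 807.70.
At (438, 1482): z = 200.1 − 1458.6 + 807.70 = -450.8 m.

-450.8 m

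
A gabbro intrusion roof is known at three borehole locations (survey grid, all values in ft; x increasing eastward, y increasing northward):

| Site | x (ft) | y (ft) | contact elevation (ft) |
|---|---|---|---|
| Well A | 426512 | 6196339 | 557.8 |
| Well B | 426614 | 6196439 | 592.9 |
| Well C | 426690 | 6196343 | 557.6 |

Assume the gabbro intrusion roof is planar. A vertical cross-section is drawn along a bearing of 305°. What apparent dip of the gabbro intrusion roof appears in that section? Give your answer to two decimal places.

12.09°

Two edge vectors: Well A→Well B = (102, 100, 35.1), Well A→Well C = (178, 4, -0.2).
Normal n = (Well A→Well B) × (Well A→Well C) = (-160.4, 6268.2, -17392).
So ∂z/∂x = −n_x/n_z = −0.00922 and ∂z/∂y = −n_y/n_z = 0.36041.
Unit vector along 305° is (sin 305°, cos 305°) = (-0.8192, 0.5736).
Slope in that direction = a·(-0.8192) + b·(0.5736) = 0.21428.
Apparent dip = arctan|0.21428| = 12.09° (true dip is 19.8°, so apparent ≤ true as expected).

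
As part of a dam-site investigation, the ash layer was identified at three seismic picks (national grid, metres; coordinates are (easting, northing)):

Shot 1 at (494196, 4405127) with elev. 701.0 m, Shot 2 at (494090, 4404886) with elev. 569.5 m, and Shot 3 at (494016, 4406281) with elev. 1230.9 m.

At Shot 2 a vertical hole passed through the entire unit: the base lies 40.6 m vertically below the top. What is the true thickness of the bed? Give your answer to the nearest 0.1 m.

Let the plane be z = a·E + b·N + c.
Shot 2−Shot 1: −106a − 241b = −131.5;  Shot 3−Shot 1: −180a + 1154b = 529.9.
Solving gives a = 0.14511, b = 0.48182.
|∇z| = √(a²+b²) = 0.50320, so dip δ = arctan(0.50320) = 26.71°.
True thickness = vertical thickness × cos δ = 40.6 × cos 26.71° = 36.3 m.

36.3 m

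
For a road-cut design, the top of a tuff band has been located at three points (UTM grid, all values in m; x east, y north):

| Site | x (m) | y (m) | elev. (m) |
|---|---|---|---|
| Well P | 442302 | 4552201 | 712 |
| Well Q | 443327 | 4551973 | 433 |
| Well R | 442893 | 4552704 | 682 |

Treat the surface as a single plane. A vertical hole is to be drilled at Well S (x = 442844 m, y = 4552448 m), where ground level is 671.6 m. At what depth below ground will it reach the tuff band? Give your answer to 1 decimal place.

Two edge vectors: Well P→Well Q = (1025, -228, -279), Well P→Well R = (591, 503, -30).
Normal n = (Well P→Well Q) × (Well P→Well R) = (147177, -134139, 650323).
So ∂z/∂x = −n_x/n_z = −0.226313693 and ∂z/∂y = −n_y/n_z = 0.206265194.
Intercept c from Well P: 712 + 100099.00 − 938960.62 = −838149.62.
At (442844, 4552448): z_contact = −100221.66 + 939011.57 − 838149.62 = 640.29 m.
Depth below ground = 671.6 − 640.29 = 31.3 m.

31.3 m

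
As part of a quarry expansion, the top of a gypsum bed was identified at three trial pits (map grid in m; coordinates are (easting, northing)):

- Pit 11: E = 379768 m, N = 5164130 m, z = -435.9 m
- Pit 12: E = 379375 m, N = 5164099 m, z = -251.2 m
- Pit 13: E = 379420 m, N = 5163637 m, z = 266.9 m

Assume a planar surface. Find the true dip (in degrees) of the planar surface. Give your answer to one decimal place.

50.6°

Let the plane be z = a·E + b·N + c.
Pit 12−Pit 11: −393a − 31b = 184.7;  Pit 13−Pit 11: −348a − 493b = 702.8.
Solving gives a = −0.37861, b = −1.15831.
Gradient magnitude |∇z| = √(a² + b²) = √(0.14334 + 1.34167) = 1.21861.
True dip = arctan(1.21861) = 50.6°, dipping toward NNE (azimuth ≈ 018°).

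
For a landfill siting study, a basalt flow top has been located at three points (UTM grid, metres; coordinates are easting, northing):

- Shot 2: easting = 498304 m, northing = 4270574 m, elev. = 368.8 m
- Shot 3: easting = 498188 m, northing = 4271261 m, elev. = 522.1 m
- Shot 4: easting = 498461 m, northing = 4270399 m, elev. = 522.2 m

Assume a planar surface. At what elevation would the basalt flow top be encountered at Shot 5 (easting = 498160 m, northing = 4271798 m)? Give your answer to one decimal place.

Two edge vectors: Shot 2→Shot 3 = (-116, 687, 153.3), Shot 2→Shot 4 = (157, -175, 153.4).
Normal n = (Shot 2→Shot 3) × (Shot 2→Shot 4) = (132213.3, 41862.5, -87559).
So ∂z/∂easting = −n_x/n_z = 1.509990978 and ∂z/∂northing = −n_y/n_z = 0.478106191.
Intercept c from Shot 2: 368.8 − 752434.54 − 2041787.87 = −2793853.61.
At (498160, 4271798): z = 752217.1 + 2042373.1 − 2793853.61 = 736.6 m.

736.6 m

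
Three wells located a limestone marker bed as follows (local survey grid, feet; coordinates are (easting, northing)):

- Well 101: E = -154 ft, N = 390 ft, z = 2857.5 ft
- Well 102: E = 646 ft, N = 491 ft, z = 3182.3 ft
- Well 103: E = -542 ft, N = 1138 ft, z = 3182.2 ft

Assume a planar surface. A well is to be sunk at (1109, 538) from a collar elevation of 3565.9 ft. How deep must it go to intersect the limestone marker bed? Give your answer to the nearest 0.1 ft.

Two edge vectors: Well 101→Well 102 = (800, 101, 324.8), Well 101→Well 103 = (-388, 748, 324.7).
Normal n = (Well 101→Well 102) × (Well 101→Well 103) = (-210155.7, -385782.4, 637588).
So ∂z/∂E = −n_x/n_z = 0.329611 and ∂z/∂N = −n_y/n_z = 0.605065.
Intercept c from Well 101: 2857.5 + 50.76 − 235.98 = 2672.28.
At (1109, 538): z_contact = 365.54 + 325.53 + 2672.28 = 3363.35 ft.
Depth below ground = 3565.9 − 3363.35 = 202.6 ft.

202.6 ft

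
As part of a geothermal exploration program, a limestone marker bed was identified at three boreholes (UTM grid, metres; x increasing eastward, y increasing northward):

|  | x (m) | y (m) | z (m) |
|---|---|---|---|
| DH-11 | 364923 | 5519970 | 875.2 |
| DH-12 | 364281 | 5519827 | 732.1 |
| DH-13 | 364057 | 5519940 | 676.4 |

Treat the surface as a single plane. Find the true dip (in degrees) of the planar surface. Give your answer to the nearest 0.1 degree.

Let the plane be z = a·x + b·y + c.
DH-12−DH-11: −642a − 143b = −143.1;  DH-13−DH-11: −866a − 30b = −198.8.
Solving gives a = 0.23079, b = −0.03543.
Gradient magnitude |∇z| = √(a² + b²) = √(0.05326 + 0.00126) = 0.23349.
True dip = arctan(0.23349) = 13.1°, dipping toward W (azimuth ≈ 279°).

13.1°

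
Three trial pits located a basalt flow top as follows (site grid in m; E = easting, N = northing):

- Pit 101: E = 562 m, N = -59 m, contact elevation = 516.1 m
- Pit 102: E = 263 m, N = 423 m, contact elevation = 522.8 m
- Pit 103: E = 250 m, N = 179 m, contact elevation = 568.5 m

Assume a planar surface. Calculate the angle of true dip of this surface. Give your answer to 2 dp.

19.00°

Let the plane be z = a·E + b·N + c.
Pit 102−Pit 101: −299a + 482b = 6.7;  Pit 103−Pit 101: −312a + 238b = 52.4.
Solving gives a = −0.29868, b = −0.17138.
Gradient magnitude |∇z| = √(a² + b²) = √(0.08921 + 0.02937) = 0.34436.
True dip = arctan(0.34436) = 19.00°, dipping toward ENE (azimuth ≈ 060°).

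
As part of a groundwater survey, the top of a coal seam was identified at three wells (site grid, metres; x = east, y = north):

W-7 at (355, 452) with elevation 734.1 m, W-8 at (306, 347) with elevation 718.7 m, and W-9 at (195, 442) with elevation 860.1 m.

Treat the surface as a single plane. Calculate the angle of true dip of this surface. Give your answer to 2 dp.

44.32°

Two edge vectors: W-7→W-8 = (-49, -105, -15.4), W-7→W-9 = (-160, -10, 126).
Normal n = (W-7→W-8) × (W-7→W-9) = (-13384, 8638, -16310).
So ∂z/∂x = −n_x/n_z = −0.82060 and ∂z/∂y = −n_y/n_z = 0.52961.
Gradient magnitude |∇z| = √(a² + b²) = √(0.67339 + 0.28049) = 0.97667.
True dip = arctan(0.97667) = 44.32°, dipping toward ESE (azimuth ≈ 123°).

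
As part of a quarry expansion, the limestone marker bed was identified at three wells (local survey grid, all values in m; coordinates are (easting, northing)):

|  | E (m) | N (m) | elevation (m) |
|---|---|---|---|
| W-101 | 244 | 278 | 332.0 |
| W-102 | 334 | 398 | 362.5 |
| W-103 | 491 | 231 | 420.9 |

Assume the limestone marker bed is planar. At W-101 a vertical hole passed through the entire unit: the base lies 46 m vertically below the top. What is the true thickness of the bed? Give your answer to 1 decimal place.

Two edge vectors: W-101→W-102 = (90, 120, 30.5), W-101→W-103 = (247, -47, 88.9).
Normal n = (W-101→W-102) × (W-101→W-103) = (12101.5, -467.5, -33870).
So ∂z/∂E = −n_x/n_z = 0.35729 and ∂z/∂N = −n_y/n_z = −0.01380.
|∇z| = √(a²+b²) = 0.35756, so dip δ = arctan(0.35756) = 19.67°.
True thickness = vertical thickness × cos δ = 46 × cos 19.67° = 43.3 m.

43.3 m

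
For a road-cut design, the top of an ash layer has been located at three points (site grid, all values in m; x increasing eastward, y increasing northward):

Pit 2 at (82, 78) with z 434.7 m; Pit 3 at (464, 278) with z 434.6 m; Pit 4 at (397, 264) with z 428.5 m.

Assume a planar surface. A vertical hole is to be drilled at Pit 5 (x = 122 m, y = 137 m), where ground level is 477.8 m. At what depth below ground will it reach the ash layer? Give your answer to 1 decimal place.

54.2 m

Two edge vectors: Pit 2→Pit 3 = (382, 200, -0.1), Pit 2→Pit 4 = (315, 186, -6.2).
Normal n = (Pit 2→Pit 3) × (Pit 2→Pit 4) = (-1221.4, 2336.9, 8052).
So ∂z/∂x = −n_x/n_z = 0.15169 and ∂z/∂y = −n_y/n_z = −0.29023.
Intercept c from Pit 2: 434.7 − 12.44 + 22.64 = 444.90.
At (122, 137): z_contact = 18.51 − 39.76 + 444.90 = 423.64 m.
Depth below ground = 477.8 − 423.64 = 54.2 m.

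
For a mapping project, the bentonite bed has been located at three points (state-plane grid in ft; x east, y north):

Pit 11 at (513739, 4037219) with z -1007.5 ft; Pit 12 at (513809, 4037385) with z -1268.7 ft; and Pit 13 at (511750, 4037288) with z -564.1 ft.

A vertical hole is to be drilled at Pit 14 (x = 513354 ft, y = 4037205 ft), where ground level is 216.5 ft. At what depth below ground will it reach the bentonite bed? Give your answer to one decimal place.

Two edge vectors: Pit 11→Pit 12 = (70, 166, -261.2), Pit 11→Pit 13 = (-1989, 69, 443.4).
Normal n = (Pit 11→Pit 12) × (Pit 11→Pit 13) = (91627.2, 488488.8, 335004).
So ∂z/∂x = −n_x/n_z = −0.273510764 and ∂z/∂y = −n_y/n_z = −1.458158112.
Intercept c from Pit 11: -1007.5 + 140513.15 + 5886903.63 = 6026409.28.
At (513354, 4037205): z_contact = −140407.84 − 5886883.22 + 6026409.28 = -881.78 ft.
Depth below ground = 216.5 − (-881.78) = 1098.3 ft.

1098.3 ft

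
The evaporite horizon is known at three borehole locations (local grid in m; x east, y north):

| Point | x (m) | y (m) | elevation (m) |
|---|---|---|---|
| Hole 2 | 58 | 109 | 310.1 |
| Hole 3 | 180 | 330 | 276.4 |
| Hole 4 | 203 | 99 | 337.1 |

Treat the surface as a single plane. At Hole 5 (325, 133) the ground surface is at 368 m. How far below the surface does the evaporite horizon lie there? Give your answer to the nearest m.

Let the plane be z = a·x + b·y + c.
Hole 3−Hole 2: 122a + 221b = −33.7;  Hole 4−Hole 2: 145a − 10b = 27.
Solving gives a = 0.16925, b = −0.24592.
Then c = 310.1 − a·58 − b·109 = 327.09.
At (325, 133): z_contact = 55.0 − 32.7 + 327.09 = 349.4 m.
Depth below ground = 368 − 349.4 = 19 m.

19 m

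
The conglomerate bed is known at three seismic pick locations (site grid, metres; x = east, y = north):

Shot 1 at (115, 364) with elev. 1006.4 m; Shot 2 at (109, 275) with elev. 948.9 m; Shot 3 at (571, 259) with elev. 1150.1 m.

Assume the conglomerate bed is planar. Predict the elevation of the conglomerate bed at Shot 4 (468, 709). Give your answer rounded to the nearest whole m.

Two edge vectors: Shot 1→Shot 2 = (-6, -89, -57.5), Shot 1→Shot 3 = (456, -105, 143.7).
Normal n = (Shot 1→Shot 2) × (Shot 1→Shot 3) = (-18826.8, -25357.8, 41214).
So ∂z/∂x = −n_x/n_z = 0.45681 and ∂z/∂y = −n_y/n_z = 0.61527.
Intercept c from Shot 1: 1006.4 − 52.53 − 223.96 = 729.91.
At (468, 709): z = 213.8 + 436.2 + 729.91 = 1379.9 m.

1380 m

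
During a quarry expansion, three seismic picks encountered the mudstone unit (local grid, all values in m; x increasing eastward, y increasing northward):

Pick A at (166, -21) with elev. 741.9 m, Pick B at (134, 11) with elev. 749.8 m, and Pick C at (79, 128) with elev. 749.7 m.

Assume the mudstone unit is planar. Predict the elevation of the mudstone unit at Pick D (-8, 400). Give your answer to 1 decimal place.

Let the plane be z = a·x + b·y + c.
Pick B−Pick A: −32a + 32b = 7.9;  Pick C−Pick A: −87a + 149b = 7.8.
Solving gives a = −0.46749, b = −0.22061.
Then c = 741.9 − a·166 − b·-21 = 814.87.
At (-8, 400): z = 3.7 − 88.2 + 814.87 = 730.4 m.

730.4 m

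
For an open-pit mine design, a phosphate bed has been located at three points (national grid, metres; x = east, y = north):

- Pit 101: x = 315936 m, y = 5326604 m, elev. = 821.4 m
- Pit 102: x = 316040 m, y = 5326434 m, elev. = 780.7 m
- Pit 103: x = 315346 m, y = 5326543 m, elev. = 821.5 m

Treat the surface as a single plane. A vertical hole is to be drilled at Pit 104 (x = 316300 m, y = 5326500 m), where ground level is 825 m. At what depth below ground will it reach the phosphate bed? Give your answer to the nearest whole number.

36 m

Two edge vectors: Pit 101→Pit 102 = (104, -170, -40.7), Pit 101→Pit 103 = (-590, -61, 0.1).
Normal n = (Pit 101→Pit 102) × (Pit 101→Pit 103) = (-2499.7, 24002.6, -106644).
So ∂z/∂x = −n_x/n_z = −0.02343967 and ∂z/∂y = −n_y/n_z = 0.22507220.
Intercept c from Pit 101: 821.4 + 7405.44 − 1198870.50 = −1190643.66.
At (316300, 5326500): z_contact = −7414.0 + 1198847.1 − 1190643.66 = 789.5 m.
Depth below ground = 825 − 789.5 = 36 m.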